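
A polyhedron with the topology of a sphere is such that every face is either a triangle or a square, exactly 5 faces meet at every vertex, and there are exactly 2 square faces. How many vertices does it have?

16

Let x be the number of triangles; then F = 2 + x.
Edge–face incidences: 2E = 4·2 + 3·x = 8 + 3x.
Every vertex has degree 5, so 5V = 2E.
Euler: V − E + F = 2 ⇒ (2E)/5 − E + (2 + x) = 2.
Multiply by 10: 2·(2E) − 5·(2E) + 10·(2 + x) = 20, i.e. 20 + 10x − 3·(8 + 3x) = 20.
Collecting terms: x − 4 = 20, so x = 24.
Then 2E = 8 + 3·24 = 80, so E = 40, V = 2E/5 = 16, F = 2 + 24 = 26.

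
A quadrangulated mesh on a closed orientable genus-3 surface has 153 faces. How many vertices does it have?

149

χ = 2 − 2·3 = -4, and every face is a square so 4F = 2E.
E = 4·153/2 = 306. Then V = -4 + E − F = -4 + 306 − 153 = 149.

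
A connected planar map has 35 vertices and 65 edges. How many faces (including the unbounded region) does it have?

Euler's formula for a connected plane graph: V − E + F = 2, so F = 2 − 35 + 65 = 32.

32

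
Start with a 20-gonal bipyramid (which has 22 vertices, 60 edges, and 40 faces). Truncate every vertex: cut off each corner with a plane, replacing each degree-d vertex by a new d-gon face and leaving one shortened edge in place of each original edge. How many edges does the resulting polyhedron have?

Truncation replaces each original edge-end by a new vertex, so V′ = 2E = 120.
Each original edge survives, and each old vertex of degree d contributes d new edges; summing degrees gives Σd = 2E, so E′ = E + 2E = 3E = 180.
Each original face survives and each original vertex becomes one new face: F′ = F + V = 62.

180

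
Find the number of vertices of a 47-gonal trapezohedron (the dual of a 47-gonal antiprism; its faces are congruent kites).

96

The n-trapezohedron (dual of the n-antiprism) has V = 2·47 + 2 = 96, E = 4·47 = 188, F = 2·47 = 94.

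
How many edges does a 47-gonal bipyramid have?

A bipyramid over an n-gon has 2n triangular faces and n + 2 vertices: V = 47 + 2 = 49, E = 3·47 = 141, F = 2·47 = 94.
Check: V − E + F = 49 − 141 + 94 = 2.

141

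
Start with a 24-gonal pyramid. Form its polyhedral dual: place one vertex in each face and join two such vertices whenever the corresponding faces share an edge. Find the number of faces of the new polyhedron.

25

The base solid has V = 25, E = 48, F = 25.
The dual swaps V and F and preserves E: V′ = F = 25, E′ = E = 48, F′ = V = 25.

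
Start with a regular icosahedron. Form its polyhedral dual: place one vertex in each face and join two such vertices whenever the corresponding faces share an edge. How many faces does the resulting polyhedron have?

12

The base solid has V = 12, E = 30, F = 20.
The dual swaps V and F and preserves E: V′ = F = 20, E′ = E = 30, F′ = V = 12.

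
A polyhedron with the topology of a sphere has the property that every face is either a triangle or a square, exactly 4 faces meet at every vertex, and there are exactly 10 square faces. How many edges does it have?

32

Let x be the number of triangles; then F = 10 + x.
Edge–face incidences: 2E = 4·10 + 3·x = 40 + 3x.
Every vertex has degree 4, so 4V = 2E.
Euler: V − E + F = 2 ⇒ (2E)/4 − E + (10 + x) = 2.
Multiply by 8: 2·(2E) − 4·(2E) + 8·(10 + x) = 16, i.e. 80 + 8x − 2·(40 + 3x) = 16.
Collecting terms: 2x = 16, so x = 8.
Then 2E = 40 + 3·8 = 64, so E = 32, V = 2E/4 = 16, F = 10 + 8 = 18.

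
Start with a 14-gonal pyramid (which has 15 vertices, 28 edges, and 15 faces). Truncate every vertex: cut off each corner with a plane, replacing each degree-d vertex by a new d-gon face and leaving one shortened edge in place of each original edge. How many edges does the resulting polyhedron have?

84

Truncation replaces each original edge-end by a new vertex, so V′ = 2E = 56.
Each original edge survives, and each old vertex of degree d contributes d new edges; summing degrees gives Σd = 2E, so E′ = E + 2E = 3E = 84.
Each original face survives and each original vertex becomes one new face: F′ = F + V = 30.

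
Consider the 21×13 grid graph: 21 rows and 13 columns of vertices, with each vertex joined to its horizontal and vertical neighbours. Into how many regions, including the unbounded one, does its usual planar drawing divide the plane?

The grid has V = 21·13 = 273 vertices and E = 21·12 + 13·20 = 512 edges.
F = 2 − V + E = 2 − 273 + 512 = 241.

241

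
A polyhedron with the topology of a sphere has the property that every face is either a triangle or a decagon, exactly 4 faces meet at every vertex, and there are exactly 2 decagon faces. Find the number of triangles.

Let x be the number of triangles; then F = 2 + x.
Edge–face incidences: 2E = 10·2 + 3·x = 20 + 3x.
Every vertex has degree 4, so 4V = 2E.
Euler: V − E + F = 2 ⇒ (2E)/4 − E + (2 + x) = 2.
Multiply by 8: 2·(2E) − 4·(2E) + 8·(2 + x) = 16, i.e. 16 + 8x − 2·(20 + 3x) = 16.
Collecting terms: 2x − 24 = 16, so 2x = 40, so x = 20.
Then 2E = 20 + 3·20 = 80, so E = 40, V = 2E/4 = 20, F = 2 + 20 = 22.

20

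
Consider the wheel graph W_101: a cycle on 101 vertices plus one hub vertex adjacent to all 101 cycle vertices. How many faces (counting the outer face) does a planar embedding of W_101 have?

102

W_101 has V = 101 + 1 = 102 vertices and E = 2·101 = 202 edges.
By Euler's formula F = 2 − V + E = 2 − 102 + 202 = 102.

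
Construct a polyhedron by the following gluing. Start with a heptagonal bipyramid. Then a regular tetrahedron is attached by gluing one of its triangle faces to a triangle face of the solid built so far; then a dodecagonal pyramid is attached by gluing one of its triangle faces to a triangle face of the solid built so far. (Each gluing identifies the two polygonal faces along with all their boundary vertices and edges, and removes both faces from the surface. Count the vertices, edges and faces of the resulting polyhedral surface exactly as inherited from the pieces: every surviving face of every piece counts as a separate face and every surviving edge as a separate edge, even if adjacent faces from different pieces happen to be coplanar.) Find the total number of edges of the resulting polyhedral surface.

45

A heptagonal bipyramid: V=9, E=21, F=14.
Attach a regular tetrahedron (V=4, E=6, F=4) along a 3-gon: merge 3 vertices and 3 edges, delete both glued faces → V=10, E=24, F=16.
Attach a dodecagonal pyramid (V=13, E=24, F=13) along a 3-gon: merge 3 vertices and 3 edges, delete both glued faces → V=20, E=45, F=27.
Check: V − E + F = 20 − 45 + 27 = 2.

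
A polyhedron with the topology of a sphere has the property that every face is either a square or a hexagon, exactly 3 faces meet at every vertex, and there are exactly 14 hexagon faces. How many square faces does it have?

6

Let x be the number of squares; then F = 14 + x.
Edge–face incidences: 2E = 6·14 + 4·x = 84 + 4x.
Every vertex has degree 3, so 3V = 2E.
Euler: V − E + F = 2 ⇒ (2E)/3 − E + (14 + x) = 2.
Multiply by 6: 2·(2E) − 3·(2E) + 6·(14 + x) = 12, i.e. 84 + 6x − (84 + 4x) = 12.
Collecting terms: 2x = 12, so x = 6.
Then 2E = 84 + 4·6 = 108, so E = 54, V = 2E/3 = 36, F = 14 + 6 = 20.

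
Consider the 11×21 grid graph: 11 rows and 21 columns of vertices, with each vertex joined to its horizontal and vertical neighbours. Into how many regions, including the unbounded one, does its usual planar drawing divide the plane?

The grid has V = 11·21 = 231 vertices and E = 11·20 + 21·10 = 430 edges.
F = 2 − V + E = 2 − 231 + 430 = 201.

201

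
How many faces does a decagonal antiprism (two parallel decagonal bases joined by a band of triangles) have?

22

An antiprism on an n-gon has two n-gon caps and 2n triangles: V = 2·10 = 20, E = 4·10 = 40, F = 2·10 + 2 = 22.
Check: V − E + F = 20 − 40 + 22 = 2.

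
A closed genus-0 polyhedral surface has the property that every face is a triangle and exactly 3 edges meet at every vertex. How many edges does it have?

Each face has 3 edges and each edge borders two faces, so 2E = 3F.
Each vertex has degree 3, so 3V = 2E and hence V = 3F/3.
Euler: V − E + F = 2 ⇒ (3F/3) − (3F/2) + F = 2.
Multiply by 6: (6 − 9 + 6)F = 12, i.e. 3F = 12.
So F = 4, E = 3·4/2 = 6, V = 3·4/3 = 4.

6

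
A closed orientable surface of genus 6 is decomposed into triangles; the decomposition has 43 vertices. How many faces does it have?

χ = 2 − 2·6 = -10, and every face is a triangle so 3F = 2E.
V − E + F = -10 with E = 3F/2 gives 43 − (3/2 − 1)·F = -10, so F = 106 and E = 159.

106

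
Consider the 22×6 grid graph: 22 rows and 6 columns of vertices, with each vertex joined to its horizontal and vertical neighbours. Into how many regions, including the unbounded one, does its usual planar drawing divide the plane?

106

The grid has V = 22·6 = 132 vertices and E = 22·5 + 6·21 = 236 edges.
F = 2 − V + E = 2 − 132 + 236 = 106.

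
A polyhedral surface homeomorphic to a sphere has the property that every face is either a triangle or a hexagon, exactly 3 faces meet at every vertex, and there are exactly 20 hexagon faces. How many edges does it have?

Let x be the number of triangles; then F = 20 + x.
Edge–face incidences: 2E = 6·20 + 3·x = 120 + 3x.
Every vertex has degree 3, so 3V = 2E.
Euler: V − E + F = 2 ⇒ (2E)/3 − E + (20 + x) = 2.
Multiply by 6: 2·(2E) − 3·(2E) + 6·(20 + x) = 12, i.e. 120 + 6x − (120 + 3x) = 12.
Collecting terms: 3x = 12, so x = 4.
Then 2E = 120 + 3·4 = 132, so E = 66, V = 2E/3 = 44, F = 20 + 4 = 24.

66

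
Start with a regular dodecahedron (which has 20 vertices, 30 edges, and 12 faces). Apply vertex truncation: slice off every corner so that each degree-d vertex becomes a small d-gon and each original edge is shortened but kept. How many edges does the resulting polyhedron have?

90

Truncation replaces each original edge-end by a new vertex, so V′ = 2E = 60.
Each original edge survives, and each old vertex of degree d contributes d new edges; summing degrees gives Σd = 2E, so E′ = E + 2E = 3E = 90.
Each original face survives and each original vertex becomes one new face: F′ = F + V = 32.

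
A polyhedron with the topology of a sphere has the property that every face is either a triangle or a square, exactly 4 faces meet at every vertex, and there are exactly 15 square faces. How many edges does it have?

Let x be the number of triangles; then F = 15 + x.
Edge–face incidences: 2E = 4·15 + 3·x = 60 + 3x.
Every vertex has degree 4, so 4V = 2E.
Euler: V − E + F = 2 ⇒ (2E)/4 − E + (15 + x) = 2.
Multiply by 8: 2·(2E) − 4·(2E) + 8·(15 + x) = 16, i.e. 120 + 8x − 2·(60 + 3x) = 16.
Collecting terms: 2x = 16, so x = 8.
Then 2E = 60 + 3·8 = 84, so E = 42, V = 2E/4 = 21, F = 15 + 8 = 23.

42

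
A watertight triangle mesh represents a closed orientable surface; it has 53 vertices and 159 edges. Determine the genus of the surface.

Every face is a triangle and each edge borders two faces, so 3F = 2·159, giving F = 106.
χ = V − E + F = 53 − 159 + 106 = 0.
For a closed orientable surface χ = 2 − 2g, so g = (2 − (0))/2 = 1.

1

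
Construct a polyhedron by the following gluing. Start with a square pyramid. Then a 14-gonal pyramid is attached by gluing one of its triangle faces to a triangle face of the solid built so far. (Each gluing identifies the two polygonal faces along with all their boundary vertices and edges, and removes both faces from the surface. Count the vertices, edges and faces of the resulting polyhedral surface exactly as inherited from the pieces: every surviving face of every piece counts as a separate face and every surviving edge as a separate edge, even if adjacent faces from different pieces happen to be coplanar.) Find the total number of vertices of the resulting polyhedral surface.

17

A square pyramid: V=5, E=8, F=5.
Attach a 14-gonal pyramid (V=15, E=28, F=15) along a 3-gon: merge 3 vertices and 3 edges, delete both glued faces → V=17, E=33, F=18.
Check: V − E + F = 17 − 33 + 18 = 2.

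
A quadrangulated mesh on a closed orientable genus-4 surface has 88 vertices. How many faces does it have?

χ = 2 − 2·4 = -6, and every face is a square so 4F = 2E.
V − E + F = -6 with E = 4F/2 gives 88 − (4/2 − 1)·F = -6, so F = 94 and E = 188.

94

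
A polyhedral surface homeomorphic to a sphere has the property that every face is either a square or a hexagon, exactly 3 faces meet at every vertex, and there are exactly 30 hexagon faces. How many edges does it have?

Let x be the number of squares; then F = 30 + x.
Edge–face incidences: 2E = 6·30 + 4·x = 180 + 4x.
Every vertex has degree 3, so 3V = 2E.
Euler: V − E + F = 2 ⇒ (2E)/3 − E + (30 + x) = 2.
Multiply by 6: 2·(2E) − 3·(2E) + 6·(30 + x) = 12, i.e. 180 + 6x − (180 + 4x) = 12.
Collecting terms: 2x = 12, so x = 6.
Then 2E = 180 + 4·6 = 204, so E = 102, V = 2E/3 = 68, F = 30 + 6 = 36.

102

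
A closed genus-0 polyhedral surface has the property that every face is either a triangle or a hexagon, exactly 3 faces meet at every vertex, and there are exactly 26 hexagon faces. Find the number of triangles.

Let x be the number of triangles; then F = 26 + x.
Edge–face incidences: 2E = 6·26 + 3·x = 156 + 3x.
Every vertex has degree 3, so 3V = 2E.
Euler: V − E + F = 2 ⇒ (2E)/3 − E + (26 + x) = 2.
Multiply by 6: 2·(2E) − 3·(2E) + 6·(26 + x) = 12, i.e. 156 + 6x − (156 + 3x) = 12.
Collecting terms: 3x = 12, so x = 4.
Then 2E = 156 + 3·4 = 168, so E = 84, V = 2E/3 = 56, F = 26 + 4 = 30.

4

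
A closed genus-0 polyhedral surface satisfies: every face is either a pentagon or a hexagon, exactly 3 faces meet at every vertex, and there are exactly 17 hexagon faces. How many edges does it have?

81

Let x be the number of pentagons; then F = 17 + x.
Edge–face incidences: 2E = 6·17 + 5·x = 102 + 5x.
Every vertex has degree 3, so 3V = 2E.
Euler: V − E + F = 2 ⇒ (2E)/3 − E + (17 + x) = 2.
Multiply by 6: 2·(2E) − 3·(2E) + 6·(17 + x) = 12, i.e. 102 + 6x − (102 + 5x) = 12.
Collecting terms: x = 12.
Then 2E = 102 + 5·12 = 162, so E = 81, V = 2E/3 = 54, F = 17 + 12 = 29.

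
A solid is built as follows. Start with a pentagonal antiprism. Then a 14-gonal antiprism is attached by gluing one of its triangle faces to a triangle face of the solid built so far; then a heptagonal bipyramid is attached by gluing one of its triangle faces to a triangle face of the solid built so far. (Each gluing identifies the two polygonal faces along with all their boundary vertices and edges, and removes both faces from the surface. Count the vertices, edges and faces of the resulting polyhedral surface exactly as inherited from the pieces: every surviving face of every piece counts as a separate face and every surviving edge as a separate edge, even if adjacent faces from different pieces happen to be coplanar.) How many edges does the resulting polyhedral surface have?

A pentagonal antiprism: V=10, E=20, F=12.
Attach a 14-gonal antiprism (V=28, E=56, F=30) along a 3-gon: merge 3 vertices and 3 edges, delete both glued faces → V=35, E=73, F=40.
Attach a heptagonal bipyramid (V=9, E=21, F=14) along a 3-gon: merge 3 vertices and 3 edges, delete both glued faces → V=41, E=91, F=52.
Check: V − E + F = 41 − 91 + 52 = 2.

91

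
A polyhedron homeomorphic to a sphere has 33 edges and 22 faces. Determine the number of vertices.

Here V − E + F = 2.
V = 2 + E − F = 2 + 33 − 22 = 13.

13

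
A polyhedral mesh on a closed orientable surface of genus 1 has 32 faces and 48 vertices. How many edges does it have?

80

For a closed orientable surface of genus 1, χ = 2 − 2·1 = 0.
E = V + F − (0) = 48 + 32 − (0) = 80.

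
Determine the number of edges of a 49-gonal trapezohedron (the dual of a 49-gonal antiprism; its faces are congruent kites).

196

The n-trapezohedron (dual of the n-antiprism) has V = 2·49 + 2 = 100, E = 4·49 = 196, F = 2·49 = 98.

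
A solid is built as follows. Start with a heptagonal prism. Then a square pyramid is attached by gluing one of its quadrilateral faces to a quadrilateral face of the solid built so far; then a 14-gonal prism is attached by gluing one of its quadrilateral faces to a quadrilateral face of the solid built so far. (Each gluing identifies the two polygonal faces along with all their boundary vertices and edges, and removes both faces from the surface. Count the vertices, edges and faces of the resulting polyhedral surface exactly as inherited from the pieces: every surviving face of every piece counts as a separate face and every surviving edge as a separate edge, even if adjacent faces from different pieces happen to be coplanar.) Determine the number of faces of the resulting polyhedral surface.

A heptagonal prism: V=14, E=21, F=9.
Attach a square pyramid (V=5, E=8, F=5) along a 4-gon: merge 4 vertices and 4 edges, delete both glued faces → V=15, E=25, F=12.
Attach a 14-gonal prism (V=28, E=42, F=16) along a 4-gon: merge 4 vertices and 4 edges, delete both glued faces → V=39, E=63, F=26.
Check: V − E + F = 39 − 63 + 26 = 2.

26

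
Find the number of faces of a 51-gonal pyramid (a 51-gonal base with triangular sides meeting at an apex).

A pyramid on an n-gon base has one n-gon and n triangles: V = 51 + 1 = 52, E = 2·51 = 102, F = 51 + 1 = 52.
Check: V − E + F = 52 − 102 + 52 = 2.

52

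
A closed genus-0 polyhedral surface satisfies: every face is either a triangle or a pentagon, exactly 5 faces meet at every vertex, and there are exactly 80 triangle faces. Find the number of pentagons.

Let x be the number of pentagons; then F = 80 + x.
Edge–face incidences: 2E = 3·80 + 5·x = 240 + 5x.
Every vertex has degree 5, so 5V = 2E.
Euler: V − E + F = 2 ⇒ (2E)/5 − E + (80 + x) = 2.
Multiply by 10: 2·(2E) − 5·(2E) + 10·(80 + x) = 20, i.e. 800 + 10x − 3·(240 + 5x) = 20.
Collecting terms: −5x + 80 = 20, so −5x = −60, so x = 12.
Then 2E = 240 + 5·12 = 300, so E = 150, V = 2E/5 = 60, F = 80 + 12 = 92.

12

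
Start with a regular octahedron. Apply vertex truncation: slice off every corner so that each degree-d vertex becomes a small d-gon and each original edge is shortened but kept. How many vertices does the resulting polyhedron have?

The base solid has V = 6, E = 12, F = 8.
Truncation replaces each original edge-end by a new vertex, so V′ = 2E = 24.
Each original edge survives, and each old vertex of degree d contributes d new edges; summing degrees gives Σd = 2E, so E′ = E + 2E = 3E = 36.
Each original face survives and each original vertex becomes one new face: F′ = F + V = 14.

24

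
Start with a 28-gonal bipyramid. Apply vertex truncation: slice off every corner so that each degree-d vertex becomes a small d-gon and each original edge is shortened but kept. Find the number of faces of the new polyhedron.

86

The base solid has V = 30, E = 84, F = 56.
Truncation replaces each original edge-end by a new vertex, so V′ = 2E = 168.
Each original edge survives, and each old vertex of degree d contributes d new edges; summing degrees gives Σd = 2E, so E′ = E + 2E = 3E = 252.
Each original face survives and each original vertex becomes one new face: F′ = F + V = 86.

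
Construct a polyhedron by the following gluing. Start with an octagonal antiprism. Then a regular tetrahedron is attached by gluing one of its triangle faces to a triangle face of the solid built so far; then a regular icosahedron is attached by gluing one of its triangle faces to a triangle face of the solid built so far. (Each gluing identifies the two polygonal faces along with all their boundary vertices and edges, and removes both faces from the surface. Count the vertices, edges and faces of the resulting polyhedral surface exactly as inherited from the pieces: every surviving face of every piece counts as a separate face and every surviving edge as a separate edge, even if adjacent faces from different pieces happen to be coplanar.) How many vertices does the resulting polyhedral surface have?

26

An octagonal antiprism: V=16, E=32, F=18.
Attach a regular tetrahedron (V=4, E=6, F=4) along a 3-gon: merge 3 vertices and 3 edges, delete both glued faces → V=17, E=35, F=20.
Attach a regular icosahedron (V=12, E=30, F=20) along a 3-gon: merge 3 vertices and 3 edges, delete both glued faces → V=26, E=62, F=38.
Check: V − E + F = 26 − 62 + 38 = 2.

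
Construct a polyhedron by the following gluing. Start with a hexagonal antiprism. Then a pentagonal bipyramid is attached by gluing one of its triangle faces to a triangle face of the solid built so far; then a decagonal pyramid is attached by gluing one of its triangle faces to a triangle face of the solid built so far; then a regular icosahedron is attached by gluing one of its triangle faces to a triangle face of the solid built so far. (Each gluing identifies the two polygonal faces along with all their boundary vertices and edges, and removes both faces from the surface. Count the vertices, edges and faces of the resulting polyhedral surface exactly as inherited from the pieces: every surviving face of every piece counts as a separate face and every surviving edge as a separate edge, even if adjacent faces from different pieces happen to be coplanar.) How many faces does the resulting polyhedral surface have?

49

A hexagonal antiprism: V=12, E=24, F=14.
Attach a pentagonal bipyramid (V=7, E=15, F=10) along a 3-gon: merge 3 vertices and 3 edges, delete both glued faces → V=16, E=36, F=22.
Attach a decagonal pyramid (V=11, E=20, F=11) along a 3-gon: merge 3 vertices and 3 edges, delete both glued faces → V=24, E=53, F=31.
Attach a regular icosahedron (V=12, E=30, F=20) along a 3-gon: merge 3 vertices and 3 edges, delete both glued faces → V=33, E=80, F=49.
Check: V − E + F = 33 − 80 + 49 = 2.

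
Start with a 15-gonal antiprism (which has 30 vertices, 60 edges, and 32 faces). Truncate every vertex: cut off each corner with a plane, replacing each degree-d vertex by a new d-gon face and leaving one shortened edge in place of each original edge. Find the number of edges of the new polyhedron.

180

Truncation replaces each original edge-end by a new vertex, so V′ = 2E = 120.
Each original edge survives, and each old vertex of degree d contributes d new edges; summing degrees gives Σd = 2E, so E′ = E + 2E = 3E = 180.
Each original face survives and each original vertex becomes one new face: F′ = F + V = 62.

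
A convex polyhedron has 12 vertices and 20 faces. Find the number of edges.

30

Here V − E + F = 2.
E = V + F − (2) = 12 + 20 − (2) = 30.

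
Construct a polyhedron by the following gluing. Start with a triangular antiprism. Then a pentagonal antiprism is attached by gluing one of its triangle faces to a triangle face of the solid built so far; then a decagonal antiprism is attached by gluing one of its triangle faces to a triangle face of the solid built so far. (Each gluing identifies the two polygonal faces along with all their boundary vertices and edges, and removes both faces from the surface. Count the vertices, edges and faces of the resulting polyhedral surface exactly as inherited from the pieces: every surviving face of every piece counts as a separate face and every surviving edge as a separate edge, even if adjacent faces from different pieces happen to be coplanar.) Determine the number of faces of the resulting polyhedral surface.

38

A triangular antiprism: V=6, E=12, F=8.
Attach a pentagonal antiprism (V=10, E=20, F=12) along a 3-gon: merge 3 vertices and 3 edges, delete both glued faces → V=13, E=29, F=18.
Attach a decagonal antiprism (V=20, E=40, F=22) along a 3-gon: merge 3 vertices and 3 edges, delete both glued faces → V=30, E=66, F=38.
Check: V − E + F = 30 − 66 + 38 = 2.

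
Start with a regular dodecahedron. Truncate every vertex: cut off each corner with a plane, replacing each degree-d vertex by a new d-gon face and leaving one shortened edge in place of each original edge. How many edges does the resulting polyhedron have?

The base solid has V = 20, E = 30, F = 12.
Truncation replaces each original edge-end by a new vertex, so V′ = 2E = 60.
Each original edge survives, and each old vertex of degree d contributes d new edges; summing degrees gives Σd = 2E, so E′ = E + 2E = 3E = 90.
Each original face survives and each original vertex becomes one new face: F′ = F + V = 32.

90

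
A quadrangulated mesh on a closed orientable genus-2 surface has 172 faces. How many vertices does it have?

χ = 2 − 2·2 = -2, and every face is a square so 4F = 2E.
E = 4·172/2 = 344. Then V = -2 + E − F = -2 + 344 − 172 = 170.

170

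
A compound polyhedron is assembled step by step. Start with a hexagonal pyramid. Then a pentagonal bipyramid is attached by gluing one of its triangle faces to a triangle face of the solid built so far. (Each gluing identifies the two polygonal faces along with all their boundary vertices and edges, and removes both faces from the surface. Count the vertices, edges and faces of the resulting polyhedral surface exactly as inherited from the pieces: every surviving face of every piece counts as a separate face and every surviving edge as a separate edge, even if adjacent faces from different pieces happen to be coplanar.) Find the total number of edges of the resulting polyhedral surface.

A hexagonal pyramid: V=7, E=12, F=7.
Attach a pentagonal bipyramid (V=7, E=15, F=10) along a 3-gon: merge 3 vertices and 3 edges, delete both glued faces → V=11, E=24, F=15.
Check: V − E + F = 11 − 24 + 15 = 2.

24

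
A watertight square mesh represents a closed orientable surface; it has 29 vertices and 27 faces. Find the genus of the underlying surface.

0

Every face is a square, so 2E = 4·27 = 108, giving E = 54.
χ = V − E + F = 29 − 54 + 27 = 2.
For a closed orientable surface χ = 2 − 2g, so g = (2 − (2))/2 = 0.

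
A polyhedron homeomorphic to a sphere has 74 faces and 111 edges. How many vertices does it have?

39

Here V − E + F = 2.
V = 2 + E − F = 2 + 111 − 74 = 39.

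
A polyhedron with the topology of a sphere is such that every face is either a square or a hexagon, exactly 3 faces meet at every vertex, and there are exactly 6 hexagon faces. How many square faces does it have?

6

Let x be the number of squares; then F = 6 + x.
Edge–face incidences: 2E = 6·6 + 4·x = 36 + 4x.
Every vertex has degree 3, so 3V = 2E.
Euler: V − E + F = 2 ⇒ (2E)/3 − E + (6 + x) = 2.
Multiply by 6: 2·(2E) − 3·(2E) + 6·(6 + x) = 12, i.e. 36 + 6x − (36 + 4x) = 12.
Collecting terms: 2x = 12, so x = 6.
Then 2E = 36 + 4·6 = 60, so E = 30, V = 2E/3 = 20, F = 6 + 6 = 12.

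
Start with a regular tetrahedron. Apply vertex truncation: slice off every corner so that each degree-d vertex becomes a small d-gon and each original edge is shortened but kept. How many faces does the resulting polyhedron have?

The base solid has V = 4, E = 6, F = 4.
Truncation replaces each original edge-end by a new vertex, so V′ = 2E = 12.
Each original edge survives, and each old vertex of degree d contributes d new edges; summing degrees gives Σd = 2E, so E′ = E + 2E = 3E = 18.
Each original face survives and each original vertex becomes one new face: F′ = F + V = 8.

8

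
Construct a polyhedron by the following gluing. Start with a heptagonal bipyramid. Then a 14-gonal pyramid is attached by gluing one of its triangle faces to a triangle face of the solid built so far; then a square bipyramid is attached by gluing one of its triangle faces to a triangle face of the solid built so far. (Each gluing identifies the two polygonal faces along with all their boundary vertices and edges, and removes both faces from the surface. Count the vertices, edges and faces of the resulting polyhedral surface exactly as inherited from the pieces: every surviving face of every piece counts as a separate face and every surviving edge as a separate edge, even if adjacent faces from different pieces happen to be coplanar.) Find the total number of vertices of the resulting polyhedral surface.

24

A heptagonal bipyramid: V=9, E=21, F=14.
Attach a 14-gonal pyramid (V=15, E=28, F=15) along a 3-gon: merge 3 vertices and 3 edges, delete both glued faces → V=21, E=46, F=27.
Attach a square bipyramid (V=6, E=12, F=8) along a 3-gon: merge 3 vertices and 3 edges, delete both glued faces → V=24, E=55, F=33.
Check: V − E + F = 24 − 55 + 33 = 2.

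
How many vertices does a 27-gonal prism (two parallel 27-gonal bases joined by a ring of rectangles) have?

A prism on an n-gon has two n-gon bases and n rectangular sides: V = 2·27 = 54, E = 3·27 = 81, F = 27 + 2 = 29.
Check: V − E + F = 54 − 81 + 29 = 2.

54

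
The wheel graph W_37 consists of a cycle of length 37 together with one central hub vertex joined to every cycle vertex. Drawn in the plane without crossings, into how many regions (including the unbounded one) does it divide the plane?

38

W_37 has V = 37 + 1 = 38 vertices and E = 2·37 = 74 edges.
By Euler's formula F = 2 − V + E = 2 − 38 + 74 = 38.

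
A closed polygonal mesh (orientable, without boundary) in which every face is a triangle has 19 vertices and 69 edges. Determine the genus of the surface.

Every face is a triangle and each edge borders two faces, so 3F = 2·69, giving F = 46.
χ = V − E + F = 19 − 69 + 46 = -4.
For a closed orientable surface χ = 2 − 2g, so g = (2 − (-4))/2 = 3.

3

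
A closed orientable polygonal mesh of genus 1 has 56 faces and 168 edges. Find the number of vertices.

112

For a closed orientable surface of genus 1, χ = 2 − 2·1 = 0.
V = 0 + E − F = 0 + 168 − 56 = 112.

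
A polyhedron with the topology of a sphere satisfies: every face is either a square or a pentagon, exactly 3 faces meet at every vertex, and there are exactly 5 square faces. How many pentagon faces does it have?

2

Let x be the number of pentagons; then F = 5 + x.
Edge–face incidences: 2E = 4·5 + 5·x = 20 + 5x.
Every vertex has degree 3, so 3V = 2E.
Euler: V − E + F = 2 ⇒ (2E)/3 − E + (5 + x) = 2.
Multiply by 6: 2·(2E) − 3·(2E) + 6·(5 + x) = 12, i.e. 30 + 6x − (20 + 5x) = 12.
Collecting terms: x + 10 = 12, so x = 2.
Then 2E = 20 + 5·2 = 30, so E = 15, V = 2E/3 = 10, F = 5 + 2 = 7.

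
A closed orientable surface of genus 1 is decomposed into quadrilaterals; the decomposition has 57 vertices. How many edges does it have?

χ = 2 − 2·1 = 0, and every face is a square so 4F = 2E.
V − E + F = 0 with E = 4F/2 gives 57 − (4/2 − 1)·F = 0, so F = 57 and E = 114.

114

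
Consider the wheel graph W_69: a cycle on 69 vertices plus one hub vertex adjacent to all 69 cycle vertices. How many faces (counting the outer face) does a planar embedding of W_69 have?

70

W_69 has V = 69 + 1 = 70 vertices and E = 2·69 = 138 edges.
By Euler's formula F = 2 − V + E = 2 − 70 + 138 = 70.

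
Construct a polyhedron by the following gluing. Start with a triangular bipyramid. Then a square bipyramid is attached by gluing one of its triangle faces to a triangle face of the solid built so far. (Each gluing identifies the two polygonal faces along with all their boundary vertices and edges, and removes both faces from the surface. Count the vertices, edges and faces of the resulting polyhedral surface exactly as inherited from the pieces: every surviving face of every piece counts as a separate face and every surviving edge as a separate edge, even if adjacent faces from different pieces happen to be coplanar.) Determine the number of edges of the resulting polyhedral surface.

18

A triangular bipyramid: V=5, E=9, F=6.
Attach a square bipyramid (V=6, E=12, F=8) along a 3-gon: merge 3 vertices and 3 edges, delete both glued faces → V=8, E=18, F=12.
Check: V − E + F = 8 − 18 + 12 = 2.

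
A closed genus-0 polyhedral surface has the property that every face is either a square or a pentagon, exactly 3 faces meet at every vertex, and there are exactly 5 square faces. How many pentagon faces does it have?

2

Let x be the number of pentagons; then F = 5 + x.
Edge–face incidences: 2E = 4·5 + 5·x = 20 + 5x.
Every vertex has degree 3, so 3V = 2E.
Euler: V − E + F = 2 ⇒ (2E)/3 − E + (5 + x) = 2.
Multiply by 6: 2·(2E) − 3·(2E) + 6·(5 + x) = 12, i.e. 30 + 6x − (20 + 5x) = 12.
Collecting terms: x + 10 = 12, so x = 2.
Then 2E = 20 + 5·2 = 30, so E = 15, V = 2E/3 = 10, F = 5 + 2 = 7.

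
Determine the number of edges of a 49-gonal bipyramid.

147

A bipyramid over an n-gon has 2n triangular faces and n + 2 vertices: V = 49 + 2 = 51, E = 3·49 = 147, F = 2·49 = 98.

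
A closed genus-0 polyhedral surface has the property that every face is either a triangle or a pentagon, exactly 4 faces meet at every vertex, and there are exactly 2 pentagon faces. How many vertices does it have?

Let x be the number of triangles; then F = 2 + x.
Edge–face incidences: 2E = 5·2 + 3·x = 10 + 3x.
Every vertex has degree 4, so 4V = 2E.
Euler: V − E + F = 2 ⇒ (2E)/4 − E + (2 + x) = 2.
Multiply by 8: 2·(2E) − 4·(2E) + 8·(2 + x) = 16, i.e. 16 + 8x − 2·(10 + 3x) = 16.
Collecting terms: 2x − 4 = 16, so 2x = 20, so x = 10.
Then 2E = 10 + 3·10 = 40, so E = 20, V = 2E/4 = 10, F = 2 + 10 = 12.

10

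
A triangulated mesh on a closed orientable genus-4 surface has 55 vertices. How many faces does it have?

χ = 2 − 2·4 = -6, and every face is a triangle so 3F = 2E.
V − E + F = -6 with E = 3F/2 gives 55 − (3/2 − 1)·F = -6, so F = 122 and E = 183.

122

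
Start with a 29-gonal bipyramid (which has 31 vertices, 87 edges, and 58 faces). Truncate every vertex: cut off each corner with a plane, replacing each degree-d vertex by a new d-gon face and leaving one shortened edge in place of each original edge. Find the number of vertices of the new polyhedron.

Truncation replaces each original edge-end by a new vertex, so V′ = 2E = 174.
Each original edge survives, and each old vertex of degree d contributes d new edges; summing degrees gives Σd = 2E, so E′ = E + 2E = 3E = 261.
Each original face survives and each original vertex becomes one new face: F′ = F + V = 89.

174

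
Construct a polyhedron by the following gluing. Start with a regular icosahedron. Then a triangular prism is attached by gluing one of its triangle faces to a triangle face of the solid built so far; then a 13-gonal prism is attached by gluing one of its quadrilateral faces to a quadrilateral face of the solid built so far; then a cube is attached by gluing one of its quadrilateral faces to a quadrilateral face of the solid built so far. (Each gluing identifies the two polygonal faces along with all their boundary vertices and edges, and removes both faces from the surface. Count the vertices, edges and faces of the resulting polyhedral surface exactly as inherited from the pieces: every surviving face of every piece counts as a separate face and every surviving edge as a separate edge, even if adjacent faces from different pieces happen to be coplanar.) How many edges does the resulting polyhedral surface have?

A regular icosahedron: V=12, E=30, F=20.
Attach a triangular prism (V=6, E=9, F=5) along a 3-gon: merge 3 vertices and 3 edges, delete both glued faces → V=15, E=36, F=23.
Attach a 13-gonal prism (V=26, E=39, F=15) along a 4-gon: merge 4 vertices and 4 edges, delete both glued faces → V=37, E=71, F=36.
Attach a cube (V=8, E=12, F=6) along a 4-gon: merge 4 vertices and 4 edges, delete both glued faces → V=41, E=79, F=40.
Check: V − E + F = 41 − 79 + 40 = 2.

79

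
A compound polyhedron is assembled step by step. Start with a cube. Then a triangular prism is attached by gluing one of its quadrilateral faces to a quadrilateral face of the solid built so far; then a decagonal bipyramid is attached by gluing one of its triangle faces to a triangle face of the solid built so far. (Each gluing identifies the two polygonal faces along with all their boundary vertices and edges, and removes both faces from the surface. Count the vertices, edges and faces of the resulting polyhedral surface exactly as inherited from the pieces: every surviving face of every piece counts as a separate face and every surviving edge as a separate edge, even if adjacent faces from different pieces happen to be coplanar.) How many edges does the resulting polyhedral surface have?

44

A cube: V=8, E=12, F=6.
Attach a triangular prism (V=6, E=9, F=5) along a 4-gon: merge 4 vertices and 4 edges, delete both glued faces → V=10, E=17, F=9.
Attach a decagonal bipyramid (V=12, E=30, F=20) along a 3-gon: merge 3 vertices and 3 edges, delete both glued faces → V=19, E=44, F=27.
Check: V − E + F = 19 − 44 + 27 = 2.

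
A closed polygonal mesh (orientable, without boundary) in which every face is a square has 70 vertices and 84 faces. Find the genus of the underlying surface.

Every face is a square, so 2E = 4·84 = 336, giving E = 168.
χ = V − E + F = 70 − 168 + 84 = -14.
For a closed orientable surface χ = 2 − 2g, so g = (2 − (-14))/2 = 8.

8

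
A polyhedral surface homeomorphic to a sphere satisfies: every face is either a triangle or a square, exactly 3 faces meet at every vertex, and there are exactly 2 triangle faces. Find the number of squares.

Let x be the number of squares; then F = 2 + x.
Edge–face incidences: 2E = 3·2 + 4·x = 6 + 4x.
Every vertex has degree 3, so 3V = 2E.
Euler: V − E + F = 2 ⇒ (2E)/3 − E + (2 + x) = 2.
Multiply by 6: 2·(2E) − 3·(2E) + 6·(2 + x) = 12, i.e. 12 + 6x − (6 + 4x) = 12.
Collecting terms: 2x + 6 = 12, so 2x = 6, so x = 3.
Then 2E = 6 + 4·3 = 18, so E = 9, V = 2E/3 = 6, F = 2 + 3 = 5.

3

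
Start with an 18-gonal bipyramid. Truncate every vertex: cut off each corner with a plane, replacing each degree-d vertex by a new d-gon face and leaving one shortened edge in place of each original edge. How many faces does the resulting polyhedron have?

56

The base solid has V = 20, E = 54, F = 36.
Truncation replaces each original edge-end by a new vertex, so V′ = 2E = 108.
Each original edge survives, and each old vertex of degree d contributes d new edges; summing degrees gives Σd = 2E, so E′ = E + 2E = 3E = 162.
Each original face survives and each original vertex becomes one new face: F′ = F + V = 56.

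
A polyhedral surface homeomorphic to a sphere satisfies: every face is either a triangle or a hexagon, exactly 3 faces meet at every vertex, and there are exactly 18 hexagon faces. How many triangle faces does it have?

Let x be the number of triangles; then F = 18 + x.
Edge–face incidences: 2E = 6·18 + 3·x = 108 + 3x.
Every vertex has degree 3, so 3V = 2E.
Euler: V − E + F = 2 ⇒ (2E)/3 − E + (18 + x) = 2.
Multiply by 6: 2·(2E) − 3·(2E) + 6·(18 + x) = 12, i.e. 108 + 6x − (108 + 3x) = 12.
Collecting terms: 3x = 12, so x = 4.
Then 2E = 108 + 3·4 = 120, so E = 60, V = 2E/3 = 40, F = 18 + 4 = 22.

4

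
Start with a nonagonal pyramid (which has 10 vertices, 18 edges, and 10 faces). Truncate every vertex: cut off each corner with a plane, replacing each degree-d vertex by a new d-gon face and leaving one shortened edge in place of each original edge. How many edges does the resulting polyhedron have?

54

Truncation replaces each original edge-end by a new vertex, so V′ = 2E = 36.
Each original edge survives, and each old vertex of degree d contributes d new edges; summing degrees gives Σd = 2E, so E′ = E + 2E = 3E = 54.
Each original face survives and each original vertex becomes one new face: F′ = F + V = 20.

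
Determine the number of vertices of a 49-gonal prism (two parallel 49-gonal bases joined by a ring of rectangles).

98

A prism on an n-gon has two n-gon bases and n rectangular sides: V = 2·49 = 98, E = 3·49 = 147, F = 49 + 2 = 51.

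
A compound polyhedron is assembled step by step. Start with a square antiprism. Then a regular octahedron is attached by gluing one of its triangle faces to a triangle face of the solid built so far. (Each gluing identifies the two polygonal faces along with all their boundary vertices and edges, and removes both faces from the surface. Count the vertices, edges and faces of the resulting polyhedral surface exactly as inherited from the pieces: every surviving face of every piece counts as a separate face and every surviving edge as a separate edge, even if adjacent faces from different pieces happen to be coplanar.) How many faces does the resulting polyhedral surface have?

16

A square antiprism: V=8, E=16, F=10.
Attach a regular octahedron (V=6, E=12, F=8) along a 3-gon: merge 3 vertices and 3 edges, delete both glued faces → V=11, E=25, F=16.
Check: V − E + F = 11 − 25 + 16 = 2.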